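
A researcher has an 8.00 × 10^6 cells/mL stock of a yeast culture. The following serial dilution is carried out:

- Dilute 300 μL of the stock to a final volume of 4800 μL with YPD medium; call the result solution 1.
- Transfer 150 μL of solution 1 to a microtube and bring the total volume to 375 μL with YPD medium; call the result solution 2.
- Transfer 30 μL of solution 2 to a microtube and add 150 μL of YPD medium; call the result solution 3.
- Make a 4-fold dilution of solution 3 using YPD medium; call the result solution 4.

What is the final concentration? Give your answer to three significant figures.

8.33 × 10^3 cells/mL

Step 1: 300 μL brought to 4800 μL → factor 4800/300 = 16
Step 2: 150 μL brought to 375 μL → factor 375/150 = 2.5
Step 3: 30 μL + 150 μL = 180 μL total → factor 180/30 = 6
Step 4: 4-fold → factor 4
Overall dilution factor = 16 × 2.5 × 6 × 4 = 960
Final = 8.00 × 10^6 cells/mL / 960 = 8.33 × 10^3 cells/mL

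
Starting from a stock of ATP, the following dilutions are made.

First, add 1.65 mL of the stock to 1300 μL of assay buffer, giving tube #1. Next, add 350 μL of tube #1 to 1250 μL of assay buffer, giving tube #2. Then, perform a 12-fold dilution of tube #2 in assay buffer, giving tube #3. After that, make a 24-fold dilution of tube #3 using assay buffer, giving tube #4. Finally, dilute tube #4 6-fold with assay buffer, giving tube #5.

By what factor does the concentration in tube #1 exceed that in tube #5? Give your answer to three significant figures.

7.90 × 10^3

Step 1: 1.65 mL + 1300 μL = 2.95 mL total → factor 2.95/1.65 = 1.7879
Step 2: 350 μL + 1250 μL = 1600 μL total → factor 1600/350 = 4.5714
Step 3: 12-fold → factor 12
Step 4: 24-fold → factor 24
Step 5: 6-fold → factor 6
Dilution factor to tube #1 = 1.7879; to tube #5 = 14123
[tube #1]/[tube #5] = (factor to tube #5)/(factor to tube #1) = 14123/1.7879 = 7.90 × 10^3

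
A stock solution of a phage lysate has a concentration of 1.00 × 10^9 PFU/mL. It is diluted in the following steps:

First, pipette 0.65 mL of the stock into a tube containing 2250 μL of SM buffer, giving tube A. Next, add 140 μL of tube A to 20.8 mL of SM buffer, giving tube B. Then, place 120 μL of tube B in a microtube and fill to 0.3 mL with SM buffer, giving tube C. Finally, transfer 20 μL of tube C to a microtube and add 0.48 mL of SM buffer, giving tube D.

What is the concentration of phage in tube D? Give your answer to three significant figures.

2.40 × 10^4 PFU/mL

Step 1: 0.65 mL + 2250 μL = 2.9 mL total → factor 2.9/0.65 = 4.4615
Step 2: 140 μL + 20.8 mL = 20940 μL total → factor 20940/140 = 149.57
Step 3: 120 μL brought to 0.3 mL → factor 300/120 = 2.5
Step 4: 20 μL + 0.48 mL = 500 μL total → factor 500/20 = 25
Overall dilution factor = 4.4615 × 149.57 × 2.5 × 25 = 41707
Final = 1.00 × 10^9 PFU/mL / 41707 = 2.40 × 10^4 PFU/mL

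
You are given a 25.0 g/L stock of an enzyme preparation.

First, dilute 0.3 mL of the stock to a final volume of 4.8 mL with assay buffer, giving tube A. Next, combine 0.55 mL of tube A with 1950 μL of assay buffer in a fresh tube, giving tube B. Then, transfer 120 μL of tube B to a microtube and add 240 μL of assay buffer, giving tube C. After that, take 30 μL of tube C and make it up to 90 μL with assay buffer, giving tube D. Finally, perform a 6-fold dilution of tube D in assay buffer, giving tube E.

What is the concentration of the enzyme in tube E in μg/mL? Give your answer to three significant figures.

6.37 μg/mL

Step 1: 0.3 mL brought to 4.8 mL → factor 4.8/0.3 = 16
Step 2: 0.55 mL + 1950 μL = 2.5 mL total → factor 2.5/0.55 = 4.5455
Step 3: 120 μL + 240 μL = 360 μL total → factor 360/120 = 3
Step 4: 30 μL brought to 90 μL → factor 90/30 = 3
Step 5: 6-fold → factor 6
Overall dilution factor = 16 × 4.5455 × 3 × 3 × 6 = 3927.3
Final = 25.0 g/L / 3927.3 = 0.006366 g/L = 6.37 μg/mL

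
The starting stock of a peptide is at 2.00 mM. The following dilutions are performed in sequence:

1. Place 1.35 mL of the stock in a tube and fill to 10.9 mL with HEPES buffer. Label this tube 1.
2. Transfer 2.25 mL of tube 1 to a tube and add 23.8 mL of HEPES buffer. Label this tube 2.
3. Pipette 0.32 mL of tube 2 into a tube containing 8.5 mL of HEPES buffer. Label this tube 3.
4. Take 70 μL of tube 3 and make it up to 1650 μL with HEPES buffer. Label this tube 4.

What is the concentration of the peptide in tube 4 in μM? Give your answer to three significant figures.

0.0329 μM

Step 1: 1.35 mL brought to 10.9 mL → factor 10.9/1.35 = 8.0741
Step 2: 2.25 mL + 23.8 mL = 26.05 mL total → factor 26.05/2.25 = 11.578
Step 3: 0.32 mL + 8.5 mL = 8.82 mL total → factor 8.82/0.32 = 27.562
Step 4: 70 μL brought to 1650 μL → factor 1650/70 = 23.571
Overall dilution factor = 8.0741 × 11.578 × 27.562 × 23.571 = 60733
Final = 2.00 mM / 60733 = 3.293 × 10^-5 mM = 0.0329 μM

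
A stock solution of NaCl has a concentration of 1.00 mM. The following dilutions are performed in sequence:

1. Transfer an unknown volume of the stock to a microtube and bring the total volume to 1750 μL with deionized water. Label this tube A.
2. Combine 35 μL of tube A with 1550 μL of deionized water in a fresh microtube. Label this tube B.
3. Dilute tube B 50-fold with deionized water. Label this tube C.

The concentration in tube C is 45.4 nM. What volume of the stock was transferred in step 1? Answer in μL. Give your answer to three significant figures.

Step 1: v brought to 1750 μL → factor = 1750 μL/v
Step 2: 35 μL + 1550 μL = 1585 μL total → factor 1585/35 = 45.286
Step 3: 50-fold → factor 50
Product of known-step factors = 2264.3
Overall factor = 1.00 mM / (45.4 nM) = 22026
Step-1 factor = 22026 / 2264.3 = 9.7278
v = 1750 μL / 9.7278 = 180 μL

180 μL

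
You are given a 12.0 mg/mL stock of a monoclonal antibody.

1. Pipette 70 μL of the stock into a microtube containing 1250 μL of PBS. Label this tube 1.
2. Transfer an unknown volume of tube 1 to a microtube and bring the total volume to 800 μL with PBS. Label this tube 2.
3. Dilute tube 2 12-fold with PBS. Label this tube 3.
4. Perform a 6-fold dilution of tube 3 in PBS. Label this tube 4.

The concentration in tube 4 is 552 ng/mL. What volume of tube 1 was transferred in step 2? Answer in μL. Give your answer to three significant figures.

Step 1: 70 μL + 1250 μL = 1320 μL total → factor 1320/70 = 18.857
Step 2: v brought to 800 μL → factor = 800 μL/v
Step 3: 12-fold → factor 12
Step 4: 6-fold → factor 6
Product of known-step factors = 1357.7
Overall factor = 12.0 mg/mL / (552 ng/mL) = 21739
Step-2 factor = 21739 / 1357.7 = 16.012
v = 800 μL / 16.012 = 50.0 μL

50.0 μL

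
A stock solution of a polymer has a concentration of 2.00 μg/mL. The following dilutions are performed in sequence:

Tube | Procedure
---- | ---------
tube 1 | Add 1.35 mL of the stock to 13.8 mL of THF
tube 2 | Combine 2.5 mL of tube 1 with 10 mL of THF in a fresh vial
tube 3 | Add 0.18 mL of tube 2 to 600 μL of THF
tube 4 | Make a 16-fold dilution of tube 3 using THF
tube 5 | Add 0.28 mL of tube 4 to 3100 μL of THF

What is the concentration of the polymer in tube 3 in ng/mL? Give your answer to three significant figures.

8.23 ng/mL

Step 1: 1.35 mL + 13.8 mL = 15.15 mL total → factor 15.15/1.35 = 11.222
Step 2: 2.5 mL + 10 mL = 12.5 mL total → factor 12.5/2.5 = 5
Step 3: 0.18 mL + 600 μL = 0.78 mL total → factor 0.78/0.18 = 4.3333
Dilution factor through tube 3 = 11.222 × 5 × 4.3333 = 243.15
[tube 3] = 2.00 μg/mL / 243.15 = 0.008225 μg/mL = 8.23 ng/mL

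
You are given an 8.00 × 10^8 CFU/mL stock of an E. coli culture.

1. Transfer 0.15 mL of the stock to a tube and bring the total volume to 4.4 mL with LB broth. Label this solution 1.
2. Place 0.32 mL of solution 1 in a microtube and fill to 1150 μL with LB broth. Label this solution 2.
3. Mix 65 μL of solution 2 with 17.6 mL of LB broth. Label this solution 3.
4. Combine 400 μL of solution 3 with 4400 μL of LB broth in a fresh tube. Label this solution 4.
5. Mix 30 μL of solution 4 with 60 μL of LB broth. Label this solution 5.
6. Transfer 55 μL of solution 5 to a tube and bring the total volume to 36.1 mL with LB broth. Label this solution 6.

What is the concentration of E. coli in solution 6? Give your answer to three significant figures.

Step 1: 0.15 mL brought to 4.4 mL → factor 4.4/0.15 = 29.333
Step 2: 0.32 mL brought to 1150 μL → factor 1.15/0.32 = 3.5938
Step 3: 65 μL + 17.6 mL = 17665 μL total → factor 17665/65 = 271.77
Step 4: 400 μL + 4400 μL = 4800 μL total → factor 4800/400 = 12
Step 5: 30 μL + 60 μL = 90 μL total → factor 90/30 = 3
Step 6: 55 μL brought to 36.1 mL → factor 36100/55 = 656.36
Overall dilution factor = 29.333 × 3.5938 × 271.77 × 12 × 3 × 656.36 = 6.7695 × 10^8
Final = 8.00 × 10^8 CFU/mL / 6.7695 × 10^8 = 1.18 CFU/mL

1.18 CFU/mL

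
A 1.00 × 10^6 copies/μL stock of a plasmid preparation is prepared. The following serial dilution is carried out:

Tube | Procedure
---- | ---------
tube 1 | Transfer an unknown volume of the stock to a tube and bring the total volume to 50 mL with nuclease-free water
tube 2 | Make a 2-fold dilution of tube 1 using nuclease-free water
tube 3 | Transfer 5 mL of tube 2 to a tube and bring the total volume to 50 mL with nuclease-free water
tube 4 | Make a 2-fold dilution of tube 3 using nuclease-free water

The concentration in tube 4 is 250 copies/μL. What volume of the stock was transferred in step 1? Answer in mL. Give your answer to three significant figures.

Step 1: v brought to 50 mL → factor = 50 mL/v
Step 2: 2-fold → factor 2
Step 3: 5 mL brought to 50 mL → factor 50/5 = 10
Step 4: 2-fold → factor 2
Product of known-step factors = 40
Overall factor = 1.00 × 10^6 copies/μL / (250 copies/μL) = 4000
Step-1 factor = 4000 / 40 = 100
v = 50 mL / 100 = 0.500 mL

0.500 mL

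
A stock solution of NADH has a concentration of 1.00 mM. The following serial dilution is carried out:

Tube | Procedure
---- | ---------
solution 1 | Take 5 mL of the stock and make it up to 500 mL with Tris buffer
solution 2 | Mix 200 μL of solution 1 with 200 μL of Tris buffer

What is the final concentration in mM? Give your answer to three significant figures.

0.00500 mM

Step 1: 5 mL brought to 500 mL → factor 500/5 = 100
Step 2: 200 μL + 200 μL = 400 μL total → factor 400/200 = 2
Overall dilution factor = 100 × 2 = 200
Final = 1.00 mM / 200 = 0.00500 mM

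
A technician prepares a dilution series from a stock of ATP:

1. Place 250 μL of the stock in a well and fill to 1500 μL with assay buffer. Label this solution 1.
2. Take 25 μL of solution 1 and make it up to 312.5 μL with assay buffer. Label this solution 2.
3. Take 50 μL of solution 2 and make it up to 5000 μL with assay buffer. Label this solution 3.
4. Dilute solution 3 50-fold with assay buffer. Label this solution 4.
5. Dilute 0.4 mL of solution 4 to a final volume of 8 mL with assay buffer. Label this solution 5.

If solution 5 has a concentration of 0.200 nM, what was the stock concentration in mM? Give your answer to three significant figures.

1.50 mM

Step 1: 250 μL brought to 1500 μL → factor 1500/250 = 6
Step 2: 25 μL brought to 312.5 μL → factor 312.5/25 = 12.5
Step 3: 50 μL brought to 5000 μL → factor 5000/50 = 100
Step 4: 50-fold → factor 50
Step 5: 0.4 mL brought to 8 mL → factor 8/0.4 = 20
Overall dilution factor = 6 × 12.5 × 100 × 50 × 20 = 7.5 × 10^6
Stock = 0.200 nM × 7.5 × 10^6 = 1.500 × 10^6 nM = 1.50 mM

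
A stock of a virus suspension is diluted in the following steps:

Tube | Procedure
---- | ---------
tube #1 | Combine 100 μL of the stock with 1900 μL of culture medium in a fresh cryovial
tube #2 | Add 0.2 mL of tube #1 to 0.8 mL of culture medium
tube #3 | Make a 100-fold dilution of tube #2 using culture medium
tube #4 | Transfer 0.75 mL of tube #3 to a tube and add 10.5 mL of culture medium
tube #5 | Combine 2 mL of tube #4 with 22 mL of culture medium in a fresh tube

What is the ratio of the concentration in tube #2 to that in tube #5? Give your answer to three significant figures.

Step 1: 100 μL + 1900 μL = 2000 μL total → factor 2000/100 = 20
Step 2: 0.2 mL + 0.8 mL = 1 mL total → factor 1/0.2 = 5
Step 3: 100-fold → factor 100
Step 4: 0.75 mL + 10.5 mL = 11.25 mL total → factor 11.25/0.75 = 15
Step 5: 2 mL + 22 mL = 24 mL total → factor 24/2 = 12
Dilution factor to tube #2 = 100; to tube #5 = 1.8 × 10^6
[tube #2]/[tube #5] = (factor to tube #5)/(factor to tube #2) = 1.8 × 10^6/100 = 1.80 × 10^4

1.80 × 10^4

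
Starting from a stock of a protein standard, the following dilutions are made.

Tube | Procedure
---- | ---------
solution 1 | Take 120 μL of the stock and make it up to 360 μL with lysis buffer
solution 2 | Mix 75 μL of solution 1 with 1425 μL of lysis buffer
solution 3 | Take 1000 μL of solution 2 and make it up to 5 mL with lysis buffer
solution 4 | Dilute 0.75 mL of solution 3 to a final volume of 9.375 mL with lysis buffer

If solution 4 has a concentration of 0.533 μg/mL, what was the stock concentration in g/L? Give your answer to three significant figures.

2.00 g/L

Step 1: 120 μL brought to 360 μL → factor 360/120 = 3
Step 2: 75 μL + 1425 μL = 1500 μL total → factor 1500/75 = 20
Step 3: 1000 μL brought to 5 mL → factor 5000/1000 = 5
Step 4: 0.75 mL brought to 9.375 mL → factor 9.375/0.75 = 12.5
Overall dilution factor = 3 × 20 × 5 × 12.5 = 3750
Stock = 0.533 μg/mL × 3750 = 1999 μg/mL = 2.00 g/L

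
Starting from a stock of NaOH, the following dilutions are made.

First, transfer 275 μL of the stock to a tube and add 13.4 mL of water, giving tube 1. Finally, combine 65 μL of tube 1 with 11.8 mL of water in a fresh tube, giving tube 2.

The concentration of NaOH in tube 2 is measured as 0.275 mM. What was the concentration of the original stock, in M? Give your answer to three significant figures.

Step 1: 275 μL + 13.4 mL = 13675 μL total → factor 13675/275 = 49.727
Step 2: 65 μL + 11.8 mL = 11865 μL total → factor 11865/65 = 182.54
Overall dilution factor = 49.727 × 182.54 = 9077.1
Stock = 0.275 mM × 9077.1 = 2496 mM = 2.50 M

2.50 M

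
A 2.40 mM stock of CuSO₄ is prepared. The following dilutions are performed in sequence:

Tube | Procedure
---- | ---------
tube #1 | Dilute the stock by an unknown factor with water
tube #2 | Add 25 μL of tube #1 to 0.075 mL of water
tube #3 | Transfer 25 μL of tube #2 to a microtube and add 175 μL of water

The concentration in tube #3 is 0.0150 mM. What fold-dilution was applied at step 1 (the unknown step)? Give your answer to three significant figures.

Step 1: unknown factor x
Step 2: 25 μL + 0.075 mL = 100 μL total → factor 100/25 = 4
Step 3: 25 μL + 175 μL = 200 μL total → factor 200/25 = 8
Product of known-step factors = 32
Overall factor = 2.40 mM / (0.0150 mM) = 160
x = 160 / 32 = 5.00

5.00-fold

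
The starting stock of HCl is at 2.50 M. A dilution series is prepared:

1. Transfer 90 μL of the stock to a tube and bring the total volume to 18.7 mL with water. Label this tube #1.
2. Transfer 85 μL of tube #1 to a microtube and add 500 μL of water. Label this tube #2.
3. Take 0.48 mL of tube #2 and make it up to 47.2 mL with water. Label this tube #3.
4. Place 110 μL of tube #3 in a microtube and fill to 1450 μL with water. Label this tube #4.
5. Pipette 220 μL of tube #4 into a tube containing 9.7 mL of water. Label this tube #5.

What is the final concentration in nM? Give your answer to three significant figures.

Step 1: 90 μL brought to 18.7 mL → factor 18700/90 = 207.78
Step 2: 85 μL + 500 μL = 585 μL total → factor 585/85 = 6.8824
Step 3: 0.48 mL brought to 47.2 mL → factor 47.2/0.48 = 98.333
Step 4: 110 μL brought to 1450 μL → factor 1450/110 = 13.182
Step 5: 220 μL + 9.7 mL = 9920 μL total → factor 9920/220 = 45.091
Overall dilution factor = 207.78 × 6.8824 × 98.333 × 13.182 × 45.091 = 8.358 × 10^7
Final = 2.50 M / 8.358 × 10^7 = 2.991 × 10^-8 M = 29.9 nM

29.9 nM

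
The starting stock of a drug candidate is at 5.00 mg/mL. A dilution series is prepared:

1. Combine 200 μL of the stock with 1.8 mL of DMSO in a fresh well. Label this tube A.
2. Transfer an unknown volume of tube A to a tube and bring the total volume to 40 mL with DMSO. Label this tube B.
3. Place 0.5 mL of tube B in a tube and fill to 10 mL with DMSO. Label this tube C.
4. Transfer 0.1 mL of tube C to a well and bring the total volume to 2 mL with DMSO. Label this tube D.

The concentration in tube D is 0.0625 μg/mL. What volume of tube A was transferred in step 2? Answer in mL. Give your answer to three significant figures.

2.00 mL

Step 1: 200 μL + 1.8 mL = 2000 μL total → factor 2000/200 = 10
Step 2: v brought to 40 mL → factor = 40 mL/v
Step 3: 0.5 mL brought to 10 mL → factor 10/0.5 = 20
Step 4: 0.1 mL brought to 2 mL → factor 2/0.1 = 20
Product of known-step factors = 4000
Overall factor = 5.00 mg/mL / (0.0625 μg/mL) = 80000
Step-2 factor = 80000 / 4000 = 20
v = 40 mL / 20 = 2.00 mL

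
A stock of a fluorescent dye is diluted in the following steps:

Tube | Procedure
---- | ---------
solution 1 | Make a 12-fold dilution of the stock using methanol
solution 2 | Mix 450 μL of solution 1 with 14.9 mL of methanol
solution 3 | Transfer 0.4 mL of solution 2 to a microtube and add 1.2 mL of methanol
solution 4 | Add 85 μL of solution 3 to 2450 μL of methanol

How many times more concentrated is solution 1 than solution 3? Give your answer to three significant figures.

136

Step 1: 12-fold → factor 12
Step 2: 450 μL + 14.9 mL = 15350 μL total → factor 15350/450 = 34.111
Step 3: 0.4 mL + 1.2 mL = 1.6 mL total → factor 1.6/0.4 = 4
Dilution factor to solution 1 = 12; to solution 3 = 1637.3
[solution 1]/[solution 3] = (factor to solution 3)/(factor to solution 1) = 1637.3/12 = 136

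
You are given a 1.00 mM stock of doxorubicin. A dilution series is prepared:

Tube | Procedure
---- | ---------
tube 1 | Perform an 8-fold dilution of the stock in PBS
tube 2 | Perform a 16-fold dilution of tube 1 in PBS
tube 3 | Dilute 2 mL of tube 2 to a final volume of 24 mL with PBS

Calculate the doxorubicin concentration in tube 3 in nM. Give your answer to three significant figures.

651 nM

Step 1: 8-fold → factor 8
Step 2: 16-fold → factor 16
Step 3: 2 mL brought to 24 mL → factor 24/2 = 12
Dilution factor through tube 3 = 8 × 16 × 12 = 1536
[tube 3] = 1.00 mM / 1536 = 0.0006510 mM = 651 nM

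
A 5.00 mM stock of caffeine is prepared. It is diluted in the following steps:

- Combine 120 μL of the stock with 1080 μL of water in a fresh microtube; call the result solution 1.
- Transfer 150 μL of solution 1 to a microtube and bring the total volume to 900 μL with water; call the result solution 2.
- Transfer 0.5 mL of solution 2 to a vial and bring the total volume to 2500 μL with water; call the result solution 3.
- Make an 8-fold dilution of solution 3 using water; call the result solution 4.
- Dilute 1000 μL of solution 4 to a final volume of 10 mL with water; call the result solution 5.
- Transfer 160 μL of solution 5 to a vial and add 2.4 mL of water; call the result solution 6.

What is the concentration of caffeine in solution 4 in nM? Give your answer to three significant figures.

2.08 × 10^3 nM

Step 1: 120 μL + 1080 μL = 1200 μL total → factor 1200/120 = 10
Step 2: 150 μL brought to 900 μL → factor 900/150 = 6
Step 3: 0.5 mL brought to 2500 μL → factor 2.5/0.5 = 5
Step 4: 8-fold → factor 8
Dilution factor through solution 4 = 10 × 6 × 5 × 8 = 2400
[solution 4] = 5.00 mM / 2400 = 0.002083 mM = 2.08 × 10^3 nM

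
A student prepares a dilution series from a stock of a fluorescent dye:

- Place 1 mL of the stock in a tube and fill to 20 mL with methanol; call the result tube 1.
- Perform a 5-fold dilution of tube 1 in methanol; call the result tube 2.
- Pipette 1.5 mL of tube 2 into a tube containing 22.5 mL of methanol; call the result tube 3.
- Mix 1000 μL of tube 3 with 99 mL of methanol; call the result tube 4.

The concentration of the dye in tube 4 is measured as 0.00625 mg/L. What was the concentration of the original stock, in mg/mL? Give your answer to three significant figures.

1.00 mg/mL

Step 1: 1 mL brought to 20 mL → factor 20/1 = 20
Step 2: 5-fold → factor 5
Step 3: 1.5 mL + 22.5 mL = 24 mL total → factor 24/1.5 = 16
Step 4: 1000 μL + 99 mL = 1 × 10^5 μL total → factor 1 × 10^5/1000 = 100
Overall dilution factor = 20 × 5 × 16 × 100 = 1.6 × 10^5
Stock = 0.00625 mg/L × 1.6 × 10^5 = 1000 mg/L = 1.00 mg/mL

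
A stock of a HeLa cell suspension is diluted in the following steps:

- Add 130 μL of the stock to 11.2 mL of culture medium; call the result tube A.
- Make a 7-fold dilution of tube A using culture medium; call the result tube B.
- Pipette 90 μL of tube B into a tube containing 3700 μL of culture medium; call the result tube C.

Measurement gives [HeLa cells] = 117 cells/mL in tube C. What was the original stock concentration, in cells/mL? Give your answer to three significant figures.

Step 1: 130 μL + 11.2 mL = 11330 μL total → factor 11330/130 = 87.154
Step 2: 7-fold → factor 7
Step 3: 90 μL + 3700 μL = 3790 μL total → factor 3790/90 = 42.111
Overall dilution factor = 87.154 × 7 × 42.111 = 25691
Stock = 117 cells/mL × 25691 = 3.01 × 10^6 cells/mL

3.01 × 10^6 cells/mL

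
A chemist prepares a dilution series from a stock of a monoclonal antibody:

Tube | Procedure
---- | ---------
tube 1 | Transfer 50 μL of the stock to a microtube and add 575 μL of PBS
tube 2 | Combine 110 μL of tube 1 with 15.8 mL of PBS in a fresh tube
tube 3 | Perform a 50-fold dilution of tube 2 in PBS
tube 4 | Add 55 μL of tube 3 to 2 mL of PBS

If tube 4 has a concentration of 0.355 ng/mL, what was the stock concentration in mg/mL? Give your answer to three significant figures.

1.20 mg/mL

Step 1: 50 μL + 575 μL = 625 μL total → factor 625/50 = 12.5
Step 2: 110 μL + 15.8 mL = 15910 μL total → factor 15910/110 = 144.64
Step 3: 50-fold → factor 50
Step 4: 55 μL + 2 mL = 2055 μL total → factor 2055/55 = 37.364
Overall dilution factor = 12.5 × 144.64 × 50 × 37.364 = 3.3776 × 10^6
Stock = 0.355 ng/mL × 3.3776 × 10^6 = 1.199 × 10^6 ng/mL = 1.20 mg/mL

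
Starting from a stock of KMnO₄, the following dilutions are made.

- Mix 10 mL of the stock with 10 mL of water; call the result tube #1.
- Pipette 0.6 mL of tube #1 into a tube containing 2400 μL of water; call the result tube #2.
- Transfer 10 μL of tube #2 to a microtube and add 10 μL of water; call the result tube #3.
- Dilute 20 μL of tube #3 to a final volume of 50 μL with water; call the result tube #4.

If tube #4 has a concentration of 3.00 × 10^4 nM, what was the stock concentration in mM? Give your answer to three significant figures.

Step 1: 10 mL + 10 mL = 20 mL total → factor 20/10 = 2
Step 2: 0.6 mL + 2400 μL = 3 mL total → factor 3/0.6 = 5
Step 3: 10 μL + 10 μL = 20 μL total → factor 20/10 = 2
Step 4: 20 μL brought to 50 μL → factor 50/20 = 2.5
Overall dilution factor = 2 × 5 × 2 × 2.5 = 50
Stock = 3.00 × 10^4 nM × 50 = 1.500 × 10^6 nM = 1.50 mM

1.50 mM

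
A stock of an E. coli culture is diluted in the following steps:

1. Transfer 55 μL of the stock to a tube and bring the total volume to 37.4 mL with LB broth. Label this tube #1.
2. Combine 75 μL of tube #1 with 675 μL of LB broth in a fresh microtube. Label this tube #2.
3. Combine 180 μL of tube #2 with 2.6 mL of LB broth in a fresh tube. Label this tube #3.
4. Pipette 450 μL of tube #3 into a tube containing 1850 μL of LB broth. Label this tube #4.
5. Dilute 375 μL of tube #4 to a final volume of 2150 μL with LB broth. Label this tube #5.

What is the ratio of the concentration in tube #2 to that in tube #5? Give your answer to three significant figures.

Step 1: 55 μL brought to 37.4 mL → factor 37400/55 = 680
Step 2: 75 μL + 675 μL = 750 μL total → factor 750/75 = 10
Step 3: 180 μL + 2.6 mL = 2780 μL total → factor 2780/180 = 15.444
Step 4: 450 μL + 1850 μL = 2300 μL total → factor 2300/450 = 5.1111
Step 5: 375 μL brought to 2150 μL → factor 2150/375 = 5.7333
Dilution factor to tube #2 = 6800; to tube #5 = 3.0775 × 10^6
[tube #2]/[tube #5] = (factor to tube #5)/(factor to tube #2) = 3.0775 × 10^6/6800 = 453

453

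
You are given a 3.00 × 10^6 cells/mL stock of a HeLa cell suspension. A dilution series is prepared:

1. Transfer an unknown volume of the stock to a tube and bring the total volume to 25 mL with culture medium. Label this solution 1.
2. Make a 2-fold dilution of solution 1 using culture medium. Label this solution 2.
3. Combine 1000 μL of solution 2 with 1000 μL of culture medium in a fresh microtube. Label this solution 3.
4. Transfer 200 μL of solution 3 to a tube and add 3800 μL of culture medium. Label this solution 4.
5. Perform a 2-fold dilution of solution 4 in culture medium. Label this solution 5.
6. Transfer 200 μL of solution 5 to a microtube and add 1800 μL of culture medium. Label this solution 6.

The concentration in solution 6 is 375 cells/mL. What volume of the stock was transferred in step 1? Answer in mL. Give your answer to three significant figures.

Step 1: v brought to 25 mL → factor = 25 mL/v
Step 2: 2-fold → factor 2
Step 3: 1000 μL + 1000 μL = 2000 μL total → factor 2000/1000 = 2
Step 4: 200 μL + 3800 μL = 4000 μL total → factor 4000/200 = 20
Step 5: 2-fold → factor 2
Step 6: 200 μL + 1800 μL = 2000 μL total → factor 2000/200 = 10
Product of known-step factors = 1600
Overall factor = 3.00 × 10^6 cells/mL / (375 cells/mL) = 8000
Step-1 factor = 8000 / 1600 = 5
v = 25 mL / 5 = 5.00 mL

5.00 mL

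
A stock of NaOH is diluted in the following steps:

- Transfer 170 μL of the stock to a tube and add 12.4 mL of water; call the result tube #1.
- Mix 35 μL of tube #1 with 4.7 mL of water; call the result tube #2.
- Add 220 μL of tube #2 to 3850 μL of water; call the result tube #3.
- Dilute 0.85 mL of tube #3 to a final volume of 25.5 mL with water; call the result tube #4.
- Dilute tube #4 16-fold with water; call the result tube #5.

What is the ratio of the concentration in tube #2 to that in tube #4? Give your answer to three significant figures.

Step 1: 170 μL + 12.4 mL = 12570 μL total → factor 12570/170 = 73.941
Step 2: 35 μL + 4.7 mL = 4735 μL total → factor 4735/35 = 135.29
Step 3: 220 μL + 3850 μL = 4070 μL total → factor 4070/220 = 18.5
Step 4: 0.85 mL brought to 25.5 mL → factor 25.5/0.85 = 30
Dilution factor to tube #2 = 10003; to tube #4 = 5.5518 × 10^6
[tube #2]/[tube #4] = (factor to tube #4)/(factor to tube #2) = 5.5518 × 10^6/10003 = 555

555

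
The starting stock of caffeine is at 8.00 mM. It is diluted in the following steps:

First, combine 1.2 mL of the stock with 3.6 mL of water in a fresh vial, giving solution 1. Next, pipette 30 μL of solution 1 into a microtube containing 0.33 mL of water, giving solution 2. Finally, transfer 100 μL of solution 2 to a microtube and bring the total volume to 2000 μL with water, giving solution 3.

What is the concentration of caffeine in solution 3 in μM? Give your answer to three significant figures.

Step 1: 1.2 mL + 3.6 mL = 4.8 mL total → factor 4.8/1.2 = 4
Step 2: 30 μL + 0.33 mL = 360 μL total → factor 360/30 = 12
Step 3: 100 μL brought to 2000 μL → factor 2000/100 = 20
Overall dilution factor = 4 × 12 × 20 = 960
Final = 8.00 mM / 960 = 0.008333 mM = 8.33 μM

8.33 μM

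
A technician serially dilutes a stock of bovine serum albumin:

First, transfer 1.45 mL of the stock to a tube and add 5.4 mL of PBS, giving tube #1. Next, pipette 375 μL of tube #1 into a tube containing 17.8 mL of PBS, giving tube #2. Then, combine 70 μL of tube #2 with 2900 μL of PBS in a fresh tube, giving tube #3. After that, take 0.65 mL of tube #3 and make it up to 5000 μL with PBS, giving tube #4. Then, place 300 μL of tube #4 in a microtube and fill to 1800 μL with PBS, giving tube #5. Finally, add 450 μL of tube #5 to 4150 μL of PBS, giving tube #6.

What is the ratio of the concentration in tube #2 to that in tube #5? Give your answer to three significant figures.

Step 1: 1.45 mL + 5.4 mL = 6.85 mL total → factor 6.85/1.45 = 4.7241
Step 2: 375 μL + 17.8 mL = 18175 μL total → factor 18175/375 = 48.467
Step 3: 70 μL + 2900 μL = 2970 μL total → factor 2970/70 = 42.429
Step 4: 0.65 mL brought to 5000 μL → factor 5/0.65 = 7.6923
Step 5: 300 μL brought to 1800 μL → factor 1800/300 = 6
Dilution factor to tube #2 = 228.96; to tube #5 = 4.4837 × 10^5
[tube #2]/[tube #5] = (factor to tube #5)/(factor to tube #2) = 4.4837 × 10^5/228.96 = 1.96 × 10^3

1.96 × 10^3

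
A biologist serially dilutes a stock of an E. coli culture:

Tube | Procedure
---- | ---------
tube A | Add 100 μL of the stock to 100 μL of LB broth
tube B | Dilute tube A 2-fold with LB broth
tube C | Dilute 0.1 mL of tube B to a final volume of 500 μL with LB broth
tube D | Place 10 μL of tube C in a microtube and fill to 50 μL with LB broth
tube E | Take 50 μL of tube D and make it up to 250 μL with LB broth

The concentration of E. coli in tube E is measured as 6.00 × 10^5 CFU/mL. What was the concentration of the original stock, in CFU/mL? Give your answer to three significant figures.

3.00 × 10^8 CFU/mL

Step 1: 100 μL + 100 μL = 200 μL total → factor 200/100 = 2
Step 2: 2-fold → factor 2
Step 3: 0.1 mL brought to 500 μL → factor 0.5/0.1 = 5
Step 4: 10 μL brought to 50 μL → factor 50/10 = 5
Step 5: 50 μL brought to 250 μL → factor 250/50 = 5
Overall dilution factor = 2 × 2 × 5 × 5 × 5 = 500
Stock = 6.00 × 10^5 CFU/mL × 500 = 3.00 × 10^8 CFU/mL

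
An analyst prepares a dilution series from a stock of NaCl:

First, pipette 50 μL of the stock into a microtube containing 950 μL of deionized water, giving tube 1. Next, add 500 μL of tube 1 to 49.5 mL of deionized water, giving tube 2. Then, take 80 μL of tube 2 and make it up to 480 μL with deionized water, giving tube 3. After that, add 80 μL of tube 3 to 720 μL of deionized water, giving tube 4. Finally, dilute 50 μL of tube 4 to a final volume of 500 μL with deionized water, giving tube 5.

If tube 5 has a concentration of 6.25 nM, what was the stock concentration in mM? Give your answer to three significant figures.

7.50 mM

Step 1: 50 μL + 950 μL = 1000 μL total → factor 1000/50 = 20
Step 2: 500 μL + 49.5 mL = 50000 μL total → factor 50000/500 = 100
Step 3: 80 μL brought to 480 μL → factor 480/80 = 6
Step 4: 80 μL + 720 μL = 800 μL total → factor 800/80 = 10
Step 5: 50 μL brought to 500 μL → factor 500/50 = 10
Overall dilution factor = 20 × 100 × 6 × 10 × 10 = 1.2 × 10^6
Stock = 6.25 nM × 1.2 × 10^6 = 7.500 × 10^6 nM = 7.50 mM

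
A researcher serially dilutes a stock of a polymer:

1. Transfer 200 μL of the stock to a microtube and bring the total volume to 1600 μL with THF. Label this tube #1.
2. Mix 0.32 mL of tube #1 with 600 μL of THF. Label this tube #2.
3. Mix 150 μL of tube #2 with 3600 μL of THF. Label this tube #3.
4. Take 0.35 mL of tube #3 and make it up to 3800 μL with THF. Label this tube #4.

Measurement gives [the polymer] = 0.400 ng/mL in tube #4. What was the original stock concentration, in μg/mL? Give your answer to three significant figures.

Step 1: 200 μL brought to 1600 μL → factor 1600/200 = 8
Step 2: 0.32 mL + 600 μL = 0.92 mL total → factor 0.92/0.32 = 2.875
Step 3: 150 μL + 3600 μL = 3750 μL total → factor 3750/150 = 25
Step 4: 0.35 mL brought to 3800 μL → factor 3.8/0.35 = 10.857
Overall dilution factor = 8 × 2.875 × 25 × 10.857 = 6242.9
Stock = 0.400 ng/mL × 6242.9 = 2497 ng/mL = 2.50 μg/mL

2.50 μg/mL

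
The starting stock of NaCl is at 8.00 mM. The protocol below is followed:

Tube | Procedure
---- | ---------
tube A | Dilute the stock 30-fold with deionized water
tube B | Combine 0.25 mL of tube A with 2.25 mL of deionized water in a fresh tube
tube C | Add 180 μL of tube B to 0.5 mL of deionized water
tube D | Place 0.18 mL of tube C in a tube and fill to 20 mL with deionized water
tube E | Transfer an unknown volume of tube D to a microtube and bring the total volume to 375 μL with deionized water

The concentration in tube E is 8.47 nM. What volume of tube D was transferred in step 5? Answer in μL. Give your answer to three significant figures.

50.0 μL

Step 1: 30-fold → factor 30
Step 2: 0.25 mL + 2.25 mL = 2.5 mL total → factor 2.5/0.25 = 10
Step 3: 180 μL + 0.5 mL = 680 μL total → factor 680/180 = 3.7778
Step 4: 0.18 mL brought to 20 mL → factor 20/0.18 = 111.11
Step 5: v brought to 375 μL → factor = 375 μL/v
Product of known-step factors = 1.2593 × 10^5
Overall factor = 8.00 mM / (8.47 nM) = 9.4451 × 10^5
Step-5 factor = 9.4451 × 10^5 / 1.2593 × 10^5 = 7.5005
v = 375 μL / 7.5005 = 50.0 μL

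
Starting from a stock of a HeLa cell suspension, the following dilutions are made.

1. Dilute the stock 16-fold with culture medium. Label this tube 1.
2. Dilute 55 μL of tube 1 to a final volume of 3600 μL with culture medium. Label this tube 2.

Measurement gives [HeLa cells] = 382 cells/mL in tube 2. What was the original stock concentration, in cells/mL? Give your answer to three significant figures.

4.00 × 10^5 cells/mL

Step 1: 16-fold → factor 16
Step 2: 55 μL brought to 3600 μL → factor 3600/55 = 65.455
Overall dilution factor = 16 × 65.455 = 1047.3
Stock = 382 cells/mL × 1047.3 = 4.00 × 10^5 cells/mL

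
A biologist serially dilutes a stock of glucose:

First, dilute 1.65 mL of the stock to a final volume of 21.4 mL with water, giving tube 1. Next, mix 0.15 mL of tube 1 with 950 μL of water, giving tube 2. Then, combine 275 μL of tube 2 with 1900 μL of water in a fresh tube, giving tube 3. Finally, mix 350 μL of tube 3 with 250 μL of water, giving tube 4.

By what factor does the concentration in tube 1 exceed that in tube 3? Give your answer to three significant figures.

Step 1: 1.65 mL brought to 21.4 mL → factor 21.4/1.65 = 12.97
Step 2: 0.15 mL + 950 μL = 1.1 mL total → factor 1.1/0.15 = 7.3333
Step 3: 275 μL + 1900 μL = 2175 μL total → factor 2175/275 = 7.9091
Dilution factor to tube 1 = 12.97; to tube 3 = 752.24
[tube 1]/[tube 3] = (factor to tube 3)/(factor to tube 1) = 752.24/12.97 = 58.0

58.0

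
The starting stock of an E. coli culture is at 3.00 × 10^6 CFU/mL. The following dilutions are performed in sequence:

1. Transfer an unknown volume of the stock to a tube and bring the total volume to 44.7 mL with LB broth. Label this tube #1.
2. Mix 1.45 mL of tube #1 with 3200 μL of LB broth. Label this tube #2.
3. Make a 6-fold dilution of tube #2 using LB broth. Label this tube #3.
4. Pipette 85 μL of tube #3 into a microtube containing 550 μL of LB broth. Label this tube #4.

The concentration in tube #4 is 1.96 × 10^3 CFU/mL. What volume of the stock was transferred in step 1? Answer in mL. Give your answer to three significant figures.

4.20 mL

Step 1: v brought to 44.7 mL → factor = 44.7 mL/v
Step 2: 1.45 mL + 3200 μL = 4.65 mL total → factor 4.65/1.45 = 3.2069
Step 3: 6-fold → factor 6
Step 4: 85 μL + 550 μL = 635 μL total → factor 635/85 = 7.4706
Product of known-step factors = 143.74
Overall factor = 3.00 × 10^6 CFU/mL / (1.96 × 10^3 CFU/mL) = 1530.6
Step-1 factor = 1530.6 / 143.74 = 10.648
v = 44.7 mL / 10.648 = 4.20 mL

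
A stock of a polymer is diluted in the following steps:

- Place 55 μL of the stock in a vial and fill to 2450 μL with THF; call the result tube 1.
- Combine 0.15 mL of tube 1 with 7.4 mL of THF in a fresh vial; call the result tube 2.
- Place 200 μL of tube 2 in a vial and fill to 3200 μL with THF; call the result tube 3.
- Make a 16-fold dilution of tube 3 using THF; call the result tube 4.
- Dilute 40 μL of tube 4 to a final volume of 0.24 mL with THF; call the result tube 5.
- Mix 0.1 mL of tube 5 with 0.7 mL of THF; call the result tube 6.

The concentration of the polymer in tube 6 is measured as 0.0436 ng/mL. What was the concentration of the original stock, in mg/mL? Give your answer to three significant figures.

1.20 mg/mL

Step 1: 55 μL brought to 2450 μL → factor 2450/55 = 44.545
Step 2: 0.15 mL + 7.4 mL = 7.55 mL total → factor 7.55/0.15 = 50.333
Step 3: 200 μL brought to 3200 μL → factor 3200/200 = 16
Step 4: 16-fold → factor 16
Step 5: 40 μL brought to 0.24 mL → factor 240/40 = 6
Step 6: 0.1 mL + 0.7 mL = 0.8 mL total → factor 0.8/0.1 = 8
Overall dilution factor = 44.545 × 50.333 × 16 × 16 × 6 × 8 = 2.7551 × 10^7
Stock = 0.0436 ng/mL × 2.7551 × 10^7 = 1.201 × 10^6 ng/mL = 1.20 mg/mL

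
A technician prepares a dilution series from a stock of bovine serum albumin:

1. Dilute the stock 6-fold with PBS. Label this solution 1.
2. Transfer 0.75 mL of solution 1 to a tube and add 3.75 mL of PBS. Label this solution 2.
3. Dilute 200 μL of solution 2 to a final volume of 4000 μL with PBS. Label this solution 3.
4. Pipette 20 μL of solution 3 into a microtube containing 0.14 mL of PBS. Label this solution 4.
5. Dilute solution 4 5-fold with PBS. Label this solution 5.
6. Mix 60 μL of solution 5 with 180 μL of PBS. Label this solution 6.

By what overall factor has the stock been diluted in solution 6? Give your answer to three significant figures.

Step 1: 6-fold → factor 6
Step 2: 0.75 mL + 3.75 mL = 4.5 mL total → factor 4.5/0.75 = 6
Step 3: 200 μL brought to 4000 μL → factor 4000/200 = 20
Step 4: 20 μL + 0.14 mL = 160 μL total → factor 160/20 = 8
Step 5: 5-fold → factor 5
Step 6: 60 μL + 180 μL = 240 μL total → factor 240/60 = 4
Overall dilution factor = 6 × 6 × 20 × 8 × 5 × 4 = 1.152 × 10^5

1.15 × 10^5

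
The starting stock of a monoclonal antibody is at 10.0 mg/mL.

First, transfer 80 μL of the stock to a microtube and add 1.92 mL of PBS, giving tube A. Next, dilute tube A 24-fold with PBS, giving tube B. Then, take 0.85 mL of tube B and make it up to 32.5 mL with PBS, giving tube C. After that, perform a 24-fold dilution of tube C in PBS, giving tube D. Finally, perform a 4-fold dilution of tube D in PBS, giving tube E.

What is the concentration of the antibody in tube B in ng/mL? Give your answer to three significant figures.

Step 1: 80 μL + 1.92 mL = 2000 μL total → factor 2000/80 = 25
Step 2: 24-fold → factor 24
Dilution factor through tube B = 25 × 24 = 600
[tube B] = 10.0 mg/mL / 600 = 0.01667 mg/mL = 1.67 × 10^4 ng/mL

1.67 × 10^4 ng/mL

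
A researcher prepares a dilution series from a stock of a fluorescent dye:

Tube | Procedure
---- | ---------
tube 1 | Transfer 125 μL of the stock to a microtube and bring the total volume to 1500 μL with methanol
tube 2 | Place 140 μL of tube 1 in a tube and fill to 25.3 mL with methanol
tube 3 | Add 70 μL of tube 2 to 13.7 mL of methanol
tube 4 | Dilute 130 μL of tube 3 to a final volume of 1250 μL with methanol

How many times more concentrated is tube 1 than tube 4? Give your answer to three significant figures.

3.42 × 10^5

Step 1: 125 μL brought to 1500 μL → factor 1500/125 = 12
Step 2: 140 μL brought to 25.3 mL → factor 25300/140 = 180.71
Step 3: 70 μL + 13.7 mL = 13770 μL total → factor 13770/70 = 196.71
Step 4: 130 μL brought to 1250 μL → factor 1250/130 = 9.6154
Dilution factor to tube 1 = 12; to tube 4 = 4.1018 × 10^6
[tube 1]/[tube 4] = (factor to tube 4)/(factor to tube 1) = 4.1018 × 10^6/12 = 3.42 × 10^5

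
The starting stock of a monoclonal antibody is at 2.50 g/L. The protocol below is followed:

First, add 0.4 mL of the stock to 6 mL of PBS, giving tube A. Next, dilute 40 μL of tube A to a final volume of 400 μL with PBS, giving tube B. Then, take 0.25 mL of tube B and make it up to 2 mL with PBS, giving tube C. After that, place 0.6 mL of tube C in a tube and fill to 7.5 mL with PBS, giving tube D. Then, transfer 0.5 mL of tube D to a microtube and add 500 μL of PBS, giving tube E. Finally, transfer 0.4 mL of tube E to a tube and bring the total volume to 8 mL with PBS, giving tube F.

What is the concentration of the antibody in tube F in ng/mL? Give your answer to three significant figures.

3.91 ng/mL

Step 1: 0.4 mL + 6 mL = 6.4 mL total → factor 6.4/0.4 = 16
Step 2: 40 μL brought to 400 μL → factor 400/40 = 10
Step 3: 0.25 mL brought to 2 mL → factor 2/0.25 = 8
Step 4: 0.6 mL brought to 7.5 mL → factor 7.5/0.6 = 12.5
Step 5: 0.5 mL + 500 μL = 1 mL total → factor 1/0.5 = 2
Step 6: 0.4 mL brought to 8 mL → factor 8/0.4 = 20
Overall dilution factor = 16 × 10 × 8 × 12.5 × 2 × 20 = 6.4 × 10^5
Final = 2.50 g/L / 6.4 × 10^5 = 3.906 × 10^-6 g/L = 3.91 ng/mL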